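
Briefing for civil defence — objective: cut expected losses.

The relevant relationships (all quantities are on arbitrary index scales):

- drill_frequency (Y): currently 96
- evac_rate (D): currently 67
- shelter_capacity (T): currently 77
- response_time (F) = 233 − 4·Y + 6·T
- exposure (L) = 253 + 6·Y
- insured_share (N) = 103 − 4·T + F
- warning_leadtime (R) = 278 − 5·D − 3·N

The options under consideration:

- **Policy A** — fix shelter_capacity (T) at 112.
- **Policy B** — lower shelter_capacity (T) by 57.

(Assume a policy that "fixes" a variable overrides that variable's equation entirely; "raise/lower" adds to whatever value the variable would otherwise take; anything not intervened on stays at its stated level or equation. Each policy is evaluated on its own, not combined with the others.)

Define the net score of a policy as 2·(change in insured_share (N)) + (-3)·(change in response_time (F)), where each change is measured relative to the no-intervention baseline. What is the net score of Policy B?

Baseline:
  Y = 96
  T = 77
  F = 233 − 4·96 + 6·77 = 311
  N = 103 − 4·77 + 311 = 106
Policy B (T − 57):
  Y = 96
  T = 77 − 57 = 20
  F = 233 − 4·96 + 6·20 = -31
  N = 103 − 4·20 + (-31) = -8
ΔN = -8 − 106 = -114; ΔF = -31 − 311 = -342
Score = 2·(-114) + (-3)·(-342) = 798

798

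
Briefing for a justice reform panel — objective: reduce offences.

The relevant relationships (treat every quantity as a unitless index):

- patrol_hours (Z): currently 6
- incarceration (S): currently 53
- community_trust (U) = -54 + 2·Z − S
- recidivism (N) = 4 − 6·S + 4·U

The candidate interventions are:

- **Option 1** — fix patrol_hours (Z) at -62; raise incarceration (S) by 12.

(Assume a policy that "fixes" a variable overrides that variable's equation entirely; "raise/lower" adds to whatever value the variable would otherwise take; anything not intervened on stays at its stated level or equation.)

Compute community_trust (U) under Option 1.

Option 1 (Z := -62, S + 12):
  Z = -62
  S = 53 + 12 = 65
  U = -54 + 2·(-62) − 65 = -243

-243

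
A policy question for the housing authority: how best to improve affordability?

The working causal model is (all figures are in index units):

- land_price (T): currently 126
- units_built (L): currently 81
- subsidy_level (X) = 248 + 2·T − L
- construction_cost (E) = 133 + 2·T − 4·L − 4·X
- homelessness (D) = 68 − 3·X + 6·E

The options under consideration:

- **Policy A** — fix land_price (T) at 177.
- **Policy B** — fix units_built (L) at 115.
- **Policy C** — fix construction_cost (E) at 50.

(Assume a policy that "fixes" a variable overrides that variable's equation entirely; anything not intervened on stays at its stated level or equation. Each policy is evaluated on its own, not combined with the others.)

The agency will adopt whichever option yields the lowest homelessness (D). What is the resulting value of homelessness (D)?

-13021

Policy A (T := 177):
  T = 177
  L = 81
  X = 248 + 2·177 − 81 = 521
  E = 133 + 2·177 − 4·81 − 4·521 = -1921
  D = 68 − 3·521 + 6·(-1921) = -13021
Policy B (L := 115):
  T = 126
  L = 115
  X = 248 + 2·126 − 115 = 385
  E = 133 + 2·126 − 4·115 − 4·385 = -1615
  D = 68 − 3·385 + 6·(-1615) = -10777
Policy C (E := 50):
  T = 126
  L = 81
  X = 248 + 2·126 − 81 = 419
  E = 50
  D = 68 − 3·419 + 6·50 = -889
Comparing — Policy A: D=-13021, Policy B: D=-10777, Policy C: D=-889. Lowest is -13021 (Policy A).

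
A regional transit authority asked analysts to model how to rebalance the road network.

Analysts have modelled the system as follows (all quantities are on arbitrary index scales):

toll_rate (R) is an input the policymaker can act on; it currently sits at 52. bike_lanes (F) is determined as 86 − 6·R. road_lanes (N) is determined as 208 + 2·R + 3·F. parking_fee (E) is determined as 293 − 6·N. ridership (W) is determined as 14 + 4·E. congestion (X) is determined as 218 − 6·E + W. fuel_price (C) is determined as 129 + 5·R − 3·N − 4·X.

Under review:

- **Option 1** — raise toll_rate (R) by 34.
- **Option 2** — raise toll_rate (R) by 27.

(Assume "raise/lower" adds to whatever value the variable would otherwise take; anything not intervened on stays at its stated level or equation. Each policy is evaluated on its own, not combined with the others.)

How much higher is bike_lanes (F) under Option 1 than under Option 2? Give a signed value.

-42

Option 1 (R + 34):
  R = 52 + 34 = 86
  F = 86 − 6·86 = -430
Option 2 (R + 27):
  R = 52 + 27 = 79
  F = 86 − 6·79 = -388
F: -430 − (-388) = -42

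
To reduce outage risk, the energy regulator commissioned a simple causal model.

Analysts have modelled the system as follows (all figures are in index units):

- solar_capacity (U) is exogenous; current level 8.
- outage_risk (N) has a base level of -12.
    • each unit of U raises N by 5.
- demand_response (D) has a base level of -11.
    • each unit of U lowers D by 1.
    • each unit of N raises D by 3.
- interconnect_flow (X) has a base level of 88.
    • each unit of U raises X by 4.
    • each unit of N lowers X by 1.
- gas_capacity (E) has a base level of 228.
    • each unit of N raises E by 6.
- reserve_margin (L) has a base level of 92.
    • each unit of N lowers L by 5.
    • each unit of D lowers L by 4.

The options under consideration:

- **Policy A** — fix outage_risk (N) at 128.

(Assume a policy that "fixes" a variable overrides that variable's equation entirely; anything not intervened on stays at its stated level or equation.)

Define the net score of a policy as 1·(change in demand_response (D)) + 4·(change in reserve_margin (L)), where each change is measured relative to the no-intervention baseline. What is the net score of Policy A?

-6500

Baseline:
  U = 8
  N = -12 + 5·8 = 28
  D = -11 − 8 + 3·28 = 65
  L = 92 − 5·28 − 4·65 = -308
Policy A (N := 128):
  U = 8
  N = 128
  D = -11 − 8 + 3·128 = 365
  L = 92 − 5·128 − 4·365 = -2008
ΔD = 365 − 65 = 300; ΔL = -2008 − (-308) = -1700
Score = 1·300 + 4·(-1700) = -6500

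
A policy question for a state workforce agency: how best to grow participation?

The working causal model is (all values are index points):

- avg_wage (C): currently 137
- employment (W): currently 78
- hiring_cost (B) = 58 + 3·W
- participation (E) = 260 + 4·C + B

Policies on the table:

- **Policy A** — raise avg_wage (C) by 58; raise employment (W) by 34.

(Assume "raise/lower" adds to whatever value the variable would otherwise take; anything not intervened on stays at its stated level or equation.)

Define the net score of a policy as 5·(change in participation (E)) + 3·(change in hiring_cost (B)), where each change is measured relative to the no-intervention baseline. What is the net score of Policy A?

Baseline:
  C = 137
  W = 78
  B = 58 + 3·78 = 292
  E = 260 + 4·137 + 292 = 1100
Policy A (C + 58, W + 34):
  C = 137 + 58 = 195
  W = 78 + 34 = 112
  B = 58 + 3·112 = 394
  E = 260 + 4·195 + 394 = 1434
ΔE = 1434 − 1100 = 334; ΔB = 394 − 292 = 102
Score = 5·334 + 3·102 = 1976

1976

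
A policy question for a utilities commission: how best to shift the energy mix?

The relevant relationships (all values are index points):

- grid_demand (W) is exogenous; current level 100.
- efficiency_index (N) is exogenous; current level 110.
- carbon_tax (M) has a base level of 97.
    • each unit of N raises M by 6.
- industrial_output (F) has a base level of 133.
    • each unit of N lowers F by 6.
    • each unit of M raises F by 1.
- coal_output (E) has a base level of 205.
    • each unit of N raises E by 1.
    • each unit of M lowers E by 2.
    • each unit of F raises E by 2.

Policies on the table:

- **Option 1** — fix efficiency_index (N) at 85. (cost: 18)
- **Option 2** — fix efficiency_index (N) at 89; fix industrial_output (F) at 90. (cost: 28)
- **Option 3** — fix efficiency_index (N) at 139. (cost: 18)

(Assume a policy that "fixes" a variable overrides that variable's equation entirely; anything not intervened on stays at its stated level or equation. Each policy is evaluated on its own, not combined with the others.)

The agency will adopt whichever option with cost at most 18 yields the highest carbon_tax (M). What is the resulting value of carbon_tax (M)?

Option 1 (N := 85):
  N = 85
  M = 97 + 6·85 = 607
Option 3 (N := 139):
  N = 139
  M = 97 + 6·139 = 931
Comparing — Option 1: M=607, Option 3: M=931. Highest is 931 (Option 3).

931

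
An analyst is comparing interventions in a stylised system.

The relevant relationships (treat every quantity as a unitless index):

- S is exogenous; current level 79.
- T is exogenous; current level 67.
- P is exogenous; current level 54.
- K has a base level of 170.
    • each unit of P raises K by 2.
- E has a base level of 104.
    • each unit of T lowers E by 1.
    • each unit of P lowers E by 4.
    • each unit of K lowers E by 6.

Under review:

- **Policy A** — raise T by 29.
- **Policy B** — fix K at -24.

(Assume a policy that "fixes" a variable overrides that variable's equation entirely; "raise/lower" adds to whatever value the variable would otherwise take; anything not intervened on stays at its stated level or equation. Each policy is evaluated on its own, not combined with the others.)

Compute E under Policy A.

Policy A (T + 29):
  T = 67 + 29 = 96
  P = 54
  K = 170 + 2·54 = 278
  E = 104 − 96 − 4·54 − 6·278 = -1876

-1876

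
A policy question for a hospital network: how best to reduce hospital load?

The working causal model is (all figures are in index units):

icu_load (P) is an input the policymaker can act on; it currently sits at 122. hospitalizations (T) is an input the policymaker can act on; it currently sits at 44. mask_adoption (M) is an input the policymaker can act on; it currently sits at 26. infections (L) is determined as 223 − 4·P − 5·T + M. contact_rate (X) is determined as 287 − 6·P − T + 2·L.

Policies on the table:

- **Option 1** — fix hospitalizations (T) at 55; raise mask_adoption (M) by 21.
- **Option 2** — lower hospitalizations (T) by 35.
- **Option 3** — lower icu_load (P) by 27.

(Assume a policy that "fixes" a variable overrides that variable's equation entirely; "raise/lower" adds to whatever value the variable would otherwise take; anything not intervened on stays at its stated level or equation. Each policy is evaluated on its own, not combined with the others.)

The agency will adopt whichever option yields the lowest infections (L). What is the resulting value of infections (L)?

Option 1 (T := 55, M + 21):
  P = 122
  T = 55
  M = 26 + 21 = 47
  L = 223 − 4·122 − 5·55 + 47 = -493
Option 2 (T − 35):
  P = 122
  T = 44 − 35 = 9
  M = 26
  L = 223 − 4·122 − 5·9 + 26 = -284
Option 3 (P − 27):
  P = 122 − 27 = 95
  T = 44
  M = 26
  L = 223 − 4·95 − 5·44 + 26 = -351
Comparing — Option 1: L=-493, Option 2: L=-284, Option 3: L=-351. Lowest is -493 (Option 1).

-493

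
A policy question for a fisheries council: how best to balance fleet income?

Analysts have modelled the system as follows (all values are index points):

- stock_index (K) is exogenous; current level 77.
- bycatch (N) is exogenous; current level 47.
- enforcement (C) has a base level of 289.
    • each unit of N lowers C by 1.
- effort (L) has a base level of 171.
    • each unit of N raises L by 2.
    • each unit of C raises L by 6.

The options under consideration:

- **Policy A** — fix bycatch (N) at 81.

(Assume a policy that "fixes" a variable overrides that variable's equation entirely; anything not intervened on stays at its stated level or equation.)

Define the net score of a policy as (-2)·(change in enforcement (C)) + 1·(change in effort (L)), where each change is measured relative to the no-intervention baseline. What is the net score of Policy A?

Baseline:
  N = 47
  C = 289 − 47 = 242
  L = 171 + 2·47 + 6·242 = 1717
Policy A (N := 81):
  N = 81
  C = 289 − 81 = 208
  L = 171 + 2·81 + 6·208 = 1581
ΔC = 208 − 242 = -34; ΔL = 1581 − 1717 = -136
Score = (-2)·(-34) + 1·(-136) = -68

-68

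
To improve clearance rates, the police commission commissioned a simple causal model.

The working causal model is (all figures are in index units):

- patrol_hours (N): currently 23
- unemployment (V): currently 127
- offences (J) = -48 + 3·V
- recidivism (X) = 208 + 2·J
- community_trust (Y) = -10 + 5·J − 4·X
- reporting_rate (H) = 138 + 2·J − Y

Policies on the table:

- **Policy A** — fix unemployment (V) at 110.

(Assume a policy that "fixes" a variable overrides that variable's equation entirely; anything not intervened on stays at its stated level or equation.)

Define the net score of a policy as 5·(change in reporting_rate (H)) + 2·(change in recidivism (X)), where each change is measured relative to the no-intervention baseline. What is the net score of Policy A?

Baseline:
  V = 127
  J = -48 + 3·127 = 333
  X = 208 + 2·333 = 874
  Y = -10 + 5·333 − 4·874 = -1841
  H = 138 + 2·333 − (-1841) = 2645
Policy A (V := 110):
  V = 110
  J = -48 + 3·110 = 282
  X = 208 + 2·282 = 772
  Y = -10 + 5·282 − 4·772 = -1688
  H = 138 + 2·282 − (-1688) = 2390
ΔH = 2390 − 2645 = -255; ΔX = 772 − 874 = -102
Score = 5·(-255) + 2·(-102) = -1479

-1479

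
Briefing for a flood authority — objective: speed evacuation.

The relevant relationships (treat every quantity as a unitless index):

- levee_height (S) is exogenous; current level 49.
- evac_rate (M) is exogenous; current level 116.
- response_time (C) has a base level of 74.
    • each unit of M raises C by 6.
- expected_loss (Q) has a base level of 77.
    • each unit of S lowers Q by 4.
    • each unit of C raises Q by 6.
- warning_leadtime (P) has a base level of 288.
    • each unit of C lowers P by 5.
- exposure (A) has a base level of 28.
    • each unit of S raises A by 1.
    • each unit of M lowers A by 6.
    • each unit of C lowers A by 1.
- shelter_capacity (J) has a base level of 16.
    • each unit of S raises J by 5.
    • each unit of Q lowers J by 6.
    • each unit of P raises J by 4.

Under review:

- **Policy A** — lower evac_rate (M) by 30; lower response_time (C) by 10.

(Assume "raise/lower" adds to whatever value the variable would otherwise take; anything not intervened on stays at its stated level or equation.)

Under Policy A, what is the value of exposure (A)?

Policy A (M − 30, C − 10):
  S = 49
  M = 116 − 30 = 86
  C = 74 + 6·86 (−10 from intervention) = 580
  A = 28 + 49 − 6·86 − 580 = -1019

-1019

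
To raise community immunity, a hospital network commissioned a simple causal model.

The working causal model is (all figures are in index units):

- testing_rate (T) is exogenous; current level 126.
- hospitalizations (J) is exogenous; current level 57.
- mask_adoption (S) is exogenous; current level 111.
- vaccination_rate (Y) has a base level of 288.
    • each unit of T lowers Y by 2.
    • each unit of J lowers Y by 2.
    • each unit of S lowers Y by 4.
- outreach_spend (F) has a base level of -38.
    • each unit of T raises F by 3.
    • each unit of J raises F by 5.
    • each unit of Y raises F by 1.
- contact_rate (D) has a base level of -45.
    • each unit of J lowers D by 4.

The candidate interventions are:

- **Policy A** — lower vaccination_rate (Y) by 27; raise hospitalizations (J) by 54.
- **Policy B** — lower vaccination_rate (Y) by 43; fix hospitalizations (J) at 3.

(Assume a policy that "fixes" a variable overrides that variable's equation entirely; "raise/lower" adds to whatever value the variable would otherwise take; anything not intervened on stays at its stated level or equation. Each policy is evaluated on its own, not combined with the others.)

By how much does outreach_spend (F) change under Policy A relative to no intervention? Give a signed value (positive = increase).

135

Baseline:
  T = 126
  J = 57
  S = 111
  Y = 288 − 2·126 − 2·57 − 4·111 = -522
  F = -38 + 3·126 + 5·57 + (-522) = 103
Policy A (Y − 27, J + 54):
  T = 126
  J = 57 + 54 = 111
  S = 111
  Y = 288 − 2·126 − 2·111 − 4·111 (−27 from intervention) = -657
  F = -38 + 3·126 + 5·111 + (-657) = 238
Change in F: 238 − 103 = 135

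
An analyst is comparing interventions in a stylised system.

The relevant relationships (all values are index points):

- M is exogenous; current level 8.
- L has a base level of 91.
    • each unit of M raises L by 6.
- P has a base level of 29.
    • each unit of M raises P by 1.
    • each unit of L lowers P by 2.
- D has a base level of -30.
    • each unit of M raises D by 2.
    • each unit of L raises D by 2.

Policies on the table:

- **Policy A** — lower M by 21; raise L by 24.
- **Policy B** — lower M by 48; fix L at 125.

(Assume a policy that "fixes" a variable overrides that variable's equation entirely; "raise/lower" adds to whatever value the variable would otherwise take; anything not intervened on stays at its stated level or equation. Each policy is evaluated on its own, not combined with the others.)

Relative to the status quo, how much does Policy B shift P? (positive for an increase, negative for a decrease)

-20

Baseline:
  M = 8
  L = 91 + 6·8 = 139
  P = 29 + 8 − 2·139 = -241
Policy B (M − 48, L := 125):
  M = 8 − 48 = -40
  L = 125
  P = 29 + (-40) − 2·125 = -261
Change in P: -261 − (-241) = -20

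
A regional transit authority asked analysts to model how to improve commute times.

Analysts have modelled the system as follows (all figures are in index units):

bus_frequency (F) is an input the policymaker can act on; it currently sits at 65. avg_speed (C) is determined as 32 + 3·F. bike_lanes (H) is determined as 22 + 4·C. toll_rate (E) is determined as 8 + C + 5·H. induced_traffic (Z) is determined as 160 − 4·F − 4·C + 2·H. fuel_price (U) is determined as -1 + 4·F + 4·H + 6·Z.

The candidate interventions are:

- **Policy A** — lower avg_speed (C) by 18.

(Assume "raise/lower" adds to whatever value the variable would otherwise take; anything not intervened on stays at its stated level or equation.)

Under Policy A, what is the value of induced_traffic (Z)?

780

Policy A (C − 18):
  F = 65
  C = 32 + 3·65 (−18 from intervention) = 209
  H = 22 + 4·209 = 858
  Z = 160 − 4·65 − 4·209 + 2·858 = 780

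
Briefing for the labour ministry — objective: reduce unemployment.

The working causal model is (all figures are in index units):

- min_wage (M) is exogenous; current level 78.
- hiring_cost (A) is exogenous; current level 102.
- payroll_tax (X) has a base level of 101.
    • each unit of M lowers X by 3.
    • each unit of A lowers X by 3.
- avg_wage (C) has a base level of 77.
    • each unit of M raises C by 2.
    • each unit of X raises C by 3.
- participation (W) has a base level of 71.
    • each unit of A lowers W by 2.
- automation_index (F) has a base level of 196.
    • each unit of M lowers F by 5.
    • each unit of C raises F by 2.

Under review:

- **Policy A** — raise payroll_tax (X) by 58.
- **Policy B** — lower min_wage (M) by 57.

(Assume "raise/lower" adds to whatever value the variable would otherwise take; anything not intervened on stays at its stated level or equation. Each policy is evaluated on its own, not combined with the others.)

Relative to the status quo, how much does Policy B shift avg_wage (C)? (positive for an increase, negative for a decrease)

Baseline:
  M = 78
  A = 102
  X = 101 − 3·78 − 3·102 = -439
  C = 77 + 2·78 + 3·(-439) = -1084
Policy B (M − 57):
  M = 78 − 57 = 21
  A = 102
  X = 101 − 3·21 − 3·102 = -268
  C = 77 + 2·21 + 3·(-268) = -685
Change in C: -685 − (-1084) = 399

399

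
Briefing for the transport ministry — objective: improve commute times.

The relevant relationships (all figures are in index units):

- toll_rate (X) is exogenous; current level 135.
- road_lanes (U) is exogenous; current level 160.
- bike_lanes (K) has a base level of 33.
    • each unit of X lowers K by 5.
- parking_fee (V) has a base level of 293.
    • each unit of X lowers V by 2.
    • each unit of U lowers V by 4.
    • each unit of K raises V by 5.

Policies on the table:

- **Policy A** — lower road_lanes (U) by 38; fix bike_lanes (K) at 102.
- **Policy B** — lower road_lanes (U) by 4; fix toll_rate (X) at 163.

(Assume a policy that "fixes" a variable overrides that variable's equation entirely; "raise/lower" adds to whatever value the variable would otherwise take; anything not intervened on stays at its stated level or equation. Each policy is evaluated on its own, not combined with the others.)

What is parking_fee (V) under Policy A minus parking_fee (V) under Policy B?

Policy A (U − 38, K := 102):
  X = 135
  U = 160 − 38 = 122
  K = 102
  V = 293 − 2·135 − 4·122 + 5·102 = 45
Policy B (U − 4, X := 163):
  X = 163
  U = 160 − 4 = 156
  K = 33 − 5·163 = -782
  V = 293 − 2·163 − 4·156 + 5·(-782) = -4567
V: 45 − (-4567) = 4612

4612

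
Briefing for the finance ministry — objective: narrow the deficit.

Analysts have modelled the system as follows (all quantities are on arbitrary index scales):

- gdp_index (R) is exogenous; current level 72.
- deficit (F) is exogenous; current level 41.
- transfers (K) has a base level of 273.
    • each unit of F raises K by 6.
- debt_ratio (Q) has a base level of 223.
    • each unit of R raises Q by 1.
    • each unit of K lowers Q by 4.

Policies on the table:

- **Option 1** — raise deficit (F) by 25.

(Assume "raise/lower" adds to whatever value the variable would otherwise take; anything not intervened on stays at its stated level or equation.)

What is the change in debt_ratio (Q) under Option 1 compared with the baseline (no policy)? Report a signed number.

-600

Baseline:
  R = 72
  F = 41
  K = 273 + 6·41 = 519
  Q = 223 + 72 − 4·519 = -1781
Option 1 (F + 25):
  R = 72
  F = 41 + 25 = 66
  K = 273 + 6·66 = 669
  Q = 223 + 72 − 4·669 = -2381
Change in Q: -2381 − (-1781) = -600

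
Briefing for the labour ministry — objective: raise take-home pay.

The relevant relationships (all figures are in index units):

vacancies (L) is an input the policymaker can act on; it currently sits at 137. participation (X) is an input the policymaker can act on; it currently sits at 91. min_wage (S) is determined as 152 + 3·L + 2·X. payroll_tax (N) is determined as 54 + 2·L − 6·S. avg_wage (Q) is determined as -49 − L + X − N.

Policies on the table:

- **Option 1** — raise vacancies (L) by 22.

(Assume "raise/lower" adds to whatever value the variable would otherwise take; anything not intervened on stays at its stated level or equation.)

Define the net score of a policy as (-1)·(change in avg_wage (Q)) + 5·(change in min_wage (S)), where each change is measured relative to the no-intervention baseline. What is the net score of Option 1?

0

Baseline:
  L = 137
  X = 91
  S = 152 + 3·137 + 2·91 = 745
  N = 54 + 2·137 − 6·745 = -4142
  Q = -49 − 137 + 91 − (-4142) = 4047
Option 1 (L + 22):
  L = 137 + 22 = 159
  X = 91
  S = 152 + 3·159 + 2·91 = 811
  N = 54 + 2·159 − 6·811 = -4494
  Q = -49 − 159 + 91 − (-4494) = 4377
ΔQ = 4377 − 4047 = 330; ΔS = 811 − 745 = 66
Score = (-1)·330 + 5·66 = 0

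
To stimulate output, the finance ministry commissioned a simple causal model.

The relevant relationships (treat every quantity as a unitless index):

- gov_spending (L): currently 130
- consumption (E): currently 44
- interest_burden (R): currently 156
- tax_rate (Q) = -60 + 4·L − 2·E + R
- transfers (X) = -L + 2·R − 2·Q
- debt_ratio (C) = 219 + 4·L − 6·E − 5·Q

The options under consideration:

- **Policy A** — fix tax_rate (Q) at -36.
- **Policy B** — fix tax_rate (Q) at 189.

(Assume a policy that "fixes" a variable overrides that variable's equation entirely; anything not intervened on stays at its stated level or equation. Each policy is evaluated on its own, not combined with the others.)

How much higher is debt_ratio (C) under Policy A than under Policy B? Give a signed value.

Policy A (Q := -36):
  L = 130
  E = 44
  R = 156
  Q = -36
  C = 219 + 4·130 − 6·44 − 5·(-36) = 655
Policy B (Q := 189):
  L = 130
  E = 44
  R = 156
  Q = 189
  C = 219 + 4·130 − 6·44 − 5·189 = -470
C: 655 − (-470) = 1125

1125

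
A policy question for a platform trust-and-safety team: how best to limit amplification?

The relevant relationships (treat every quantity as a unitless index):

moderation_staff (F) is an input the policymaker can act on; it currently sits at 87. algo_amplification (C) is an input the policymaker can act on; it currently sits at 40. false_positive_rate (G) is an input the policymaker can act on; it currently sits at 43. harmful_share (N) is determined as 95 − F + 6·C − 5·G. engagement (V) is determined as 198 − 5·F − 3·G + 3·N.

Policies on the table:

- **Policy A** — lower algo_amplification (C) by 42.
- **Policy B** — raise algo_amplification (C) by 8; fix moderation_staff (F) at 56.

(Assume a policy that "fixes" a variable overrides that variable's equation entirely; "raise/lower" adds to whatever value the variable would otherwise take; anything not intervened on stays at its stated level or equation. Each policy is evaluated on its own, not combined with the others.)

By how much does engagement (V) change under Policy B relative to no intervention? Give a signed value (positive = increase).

Baseline:
  F = 87
  C = 40
  G = 43
  N = 95 − 87 + 6·40 − 5·43 = 33
  V = 198 − 5·87 − 3·43 + 3·33 = -267
Policy B (C + 8, F := 56):
  F = 56
  C = 40 + 8 = 48
  G = 43
  N = 95 − 56 + 6·48 − 5·43 = 112
  V = 198 − 5·56 − 3·43 + 3·112 = 125
Change in V: 125 − (-267) = 392

392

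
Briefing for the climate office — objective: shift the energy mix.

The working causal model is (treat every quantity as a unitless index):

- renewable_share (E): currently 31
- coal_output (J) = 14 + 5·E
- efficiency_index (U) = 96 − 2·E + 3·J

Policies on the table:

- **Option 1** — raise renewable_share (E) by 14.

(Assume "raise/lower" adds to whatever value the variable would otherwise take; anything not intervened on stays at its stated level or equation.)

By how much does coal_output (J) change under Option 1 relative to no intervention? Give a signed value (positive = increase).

70

Baseline:
  E = 31
  J = 14 + 5·31 = 169
Option 1 (E + 14):
  E = 31 + 14 = 45
  J = 14 + 5·45 = 239
Change in J: 239 − 169 = 70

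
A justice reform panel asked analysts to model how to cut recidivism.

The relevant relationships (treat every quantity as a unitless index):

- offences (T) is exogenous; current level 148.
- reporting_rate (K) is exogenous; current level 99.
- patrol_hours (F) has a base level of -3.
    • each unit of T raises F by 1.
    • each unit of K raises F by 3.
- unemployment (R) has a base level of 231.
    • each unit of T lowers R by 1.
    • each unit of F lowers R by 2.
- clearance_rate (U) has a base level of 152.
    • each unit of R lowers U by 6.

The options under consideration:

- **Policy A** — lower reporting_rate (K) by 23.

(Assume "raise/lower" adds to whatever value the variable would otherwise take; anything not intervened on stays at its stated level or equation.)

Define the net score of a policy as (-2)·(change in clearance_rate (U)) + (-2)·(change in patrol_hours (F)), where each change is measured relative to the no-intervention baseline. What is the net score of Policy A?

Baseline:
  T = 148
  K = 99
  F = -3 + 148 + 3·99 = 442
  R = 231 − 148 − 2·442 = -801
  U = 152 − 6·(-801) = 4958
Policy A (K − 23):
  T = 148
  K = 99 − 23 = 76
  F = -3 + 148 + 3·76 = 373
  R = 231 − 148 − 2·373 = -663
  U = 152 − 6·(-663) = 4130
ΔU = 4130 − 4958 = -828; ΔF = 373 − 442 = -69
Score = (-2)·(-828) + (-2)·(-69) = 1794

1794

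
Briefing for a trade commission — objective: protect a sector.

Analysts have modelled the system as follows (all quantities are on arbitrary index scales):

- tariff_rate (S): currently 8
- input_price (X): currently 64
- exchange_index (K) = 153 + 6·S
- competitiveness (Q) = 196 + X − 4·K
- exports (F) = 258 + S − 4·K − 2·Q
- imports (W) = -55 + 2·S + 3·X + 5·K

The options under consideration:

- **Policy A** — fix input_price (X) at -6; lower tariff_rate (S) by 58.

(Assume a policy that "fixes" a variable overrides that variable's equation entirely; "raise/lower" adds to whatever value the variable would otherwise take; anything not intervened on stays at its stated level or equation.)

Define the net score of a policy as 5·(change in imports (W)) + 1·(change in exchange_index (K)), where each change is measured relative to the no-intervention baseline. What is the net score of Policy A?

-10678

Baseline:
  S = 8
  X = 64
  K = 153 + 6·8 = 201
  W = -55 + 2·8 + 3·64 + 5·201 = 1158
Policy A (X := -6, S − 58):
  S = 8 − 58 = -50
  X = -6
  K = 153 + 6·(-50) = -147
  W = -55 + 2·(-50) + 3·(-6) + 5·(-147) = -908
ΔW = -908 − 1158 = -2066; ΔK = -147 − 201 = -348
Score = 5·(-2066) + 1·(-348) = -10678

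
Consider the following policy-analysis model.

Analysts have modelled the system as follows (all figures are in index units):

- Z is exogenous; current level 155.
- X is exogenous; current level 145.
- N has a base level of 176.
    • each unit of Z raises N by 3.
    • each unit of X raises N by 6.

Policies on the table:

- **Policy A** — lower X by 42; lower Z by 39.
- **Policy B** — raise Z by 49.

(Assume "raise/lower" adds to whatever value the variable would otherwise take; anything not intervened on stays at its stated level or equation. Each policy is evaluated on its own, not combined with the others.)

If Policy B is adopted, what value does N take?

1658

Policy B (Z + 49):
  Z = 155 + 49 = 204
  X = 145
  N = 176 + 3·204 + 6·145 = 1658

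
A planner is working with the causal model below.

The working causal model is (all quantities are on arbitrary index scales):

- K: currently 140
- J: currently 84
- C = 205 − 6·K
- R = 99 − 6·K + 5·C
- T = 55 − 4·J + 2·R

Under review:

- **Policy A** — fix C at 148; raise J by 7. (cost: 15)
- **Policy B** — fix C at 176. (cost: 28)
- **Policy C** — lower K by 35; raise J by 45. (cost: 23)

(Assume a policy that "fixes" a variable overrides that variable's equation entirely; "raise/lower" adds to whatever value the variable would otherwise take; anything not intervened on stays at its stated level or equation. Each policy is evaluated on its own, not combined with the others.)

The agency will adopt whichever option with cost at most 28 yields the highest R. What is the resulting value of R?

Policy A (C := 148, J + 7):
  K = 140
  C = 148
  R = 99 − 6·140 + 5·148 = -1
Policy B (C := 176):
  K = 140
  C = 176
  R = 99 − 6·140 + 5·176 = 139
Policy C (K − 35, J + 45):
  K = 140 − 35 = 105
  C = 205 − 6·105 = -425
  R = 99 − 6·105 + 5·(-425) = -2656
Comparing — Policy A: R=-1, Policy B: R=139, Policy C: R=-2656. Highest is 139 (Policy B).

139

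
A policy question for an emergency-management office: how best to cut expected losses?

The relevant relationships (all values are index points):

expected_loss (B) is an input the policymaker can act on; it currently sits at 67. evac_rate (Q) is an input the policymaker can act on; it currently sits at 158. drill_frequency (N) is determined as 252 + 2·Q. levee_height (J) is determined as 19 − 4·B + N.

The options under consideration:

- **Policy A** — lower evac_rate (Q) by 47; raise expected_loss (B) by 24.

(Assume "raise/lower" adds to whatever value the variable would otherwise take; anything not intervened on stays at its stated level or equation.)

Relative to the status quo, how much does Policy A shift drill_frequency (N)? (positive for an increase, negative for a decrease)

Baseline:
  Q = 158
  N = 252 + 2·158 = 568
Policy A (Q − 47, B + 24):
  Q = 158 − 47 = 111
  N = 252 + 2·111 = 474
Change in N: 474 − 568 = -94

-94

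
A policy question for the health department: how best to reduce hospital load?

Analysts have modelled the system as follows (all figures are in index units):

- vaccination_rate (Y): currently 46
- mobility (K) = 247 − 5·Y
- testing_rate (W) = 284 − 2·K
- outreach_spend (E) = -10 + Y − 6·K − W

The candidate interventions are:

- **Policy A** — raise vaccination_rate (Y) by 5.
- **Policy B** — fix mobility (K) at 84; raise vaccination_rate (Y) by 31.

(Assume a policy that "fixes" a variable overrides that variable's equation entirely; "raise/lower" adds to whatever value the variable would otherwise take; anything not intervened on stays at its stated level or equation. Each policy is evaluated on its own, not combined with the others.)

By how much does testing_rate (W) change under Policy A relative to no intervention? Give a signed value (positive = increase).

Baseline:
  Y = 46
  K = 247 − 5·46 = 17
  W = 284 − 2·17 = 250
Policy A (Y + 5):
  Y = 46 + 5 = 51
  K = 247 − 5·51 = -8
  W = 284 − 2·(-8) = 300
Change in W: 300 − 250 = 50

50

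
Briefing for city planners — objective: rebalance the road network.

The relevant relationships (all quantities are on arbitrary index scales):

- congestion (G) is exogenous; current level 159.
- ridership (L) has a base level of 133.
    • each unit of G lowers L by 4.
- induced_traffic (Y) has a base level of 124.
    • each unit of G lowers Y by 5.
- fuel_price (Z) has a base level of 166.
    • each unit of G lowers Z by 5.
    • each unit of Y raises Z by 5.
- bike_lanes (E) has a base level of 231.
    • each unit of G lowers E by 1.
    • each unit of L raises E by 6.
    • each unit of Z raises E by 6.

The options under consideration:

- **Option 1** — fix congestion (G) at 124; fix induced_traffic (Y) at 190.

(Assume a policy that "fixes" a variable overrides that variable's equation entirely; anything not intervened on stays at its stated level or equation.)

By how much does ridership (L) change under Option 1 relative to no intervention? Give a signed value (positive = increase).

140

Baseline:
  G = 159
  L = 133 − 4·159 = -503
Option 1 (G := 124, Y := 190):
  G = 124
  L = 133 − 4·124 = -363
Change in L: -363 − (-503) = 140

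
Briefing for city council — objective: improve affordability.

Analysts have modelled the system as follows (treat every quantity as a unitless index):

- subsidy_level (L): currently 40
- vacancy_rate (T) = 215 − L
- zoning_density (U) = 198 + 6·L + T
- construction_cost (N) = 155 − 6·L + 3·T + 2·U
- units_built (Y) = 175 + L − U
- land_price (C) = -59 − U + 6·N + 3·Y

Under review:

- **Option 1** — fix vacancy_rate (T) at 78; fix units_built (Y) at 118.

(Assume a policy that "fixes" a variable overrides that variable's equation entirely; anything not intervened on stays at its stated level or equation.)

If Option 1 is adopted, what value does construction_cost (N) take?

Option 1 (T := 78, Y := 118):
  L = 40
  T = 78
  U = 198 + 6·40 + 78 = 516
  N = 155 − 6·40 + 3·78 + 2·516 = 1181

1181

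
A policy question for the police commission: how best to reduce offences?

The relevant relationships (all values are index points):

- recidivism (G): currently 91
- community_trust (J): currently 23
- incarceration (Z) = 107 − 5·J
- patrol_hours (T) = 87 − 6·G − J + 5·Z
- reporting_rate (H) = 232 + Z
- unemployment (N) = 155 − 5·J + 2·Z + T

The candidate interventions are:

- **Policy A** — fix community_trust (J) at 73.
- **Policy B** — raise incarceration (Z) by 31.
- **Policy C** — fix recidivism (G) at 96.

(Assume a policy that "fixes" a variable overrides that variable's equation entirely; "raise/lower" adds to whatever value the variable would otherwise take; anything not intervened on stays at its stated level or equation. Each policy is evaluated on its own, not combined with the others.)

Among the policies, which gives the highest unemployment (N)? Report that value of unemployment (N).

Policy A (J := 73):
  G = 91
  J = 73
  Z = 107 − 5·73 = -258
  T = 87 − 6·91 − 73 + 5·(-258) = -1822
  N = 155 − 5·73 + 2·(-258) + (-1822) = -2548
Policy B (Z + 31):
  G = 91
  J = 23
  Z = 107 − 5·23 (+31 from intervention) = 23
  T = 87 − 6·91 − 23 + 5·23 = -367
  N = 155 − 5·23 + 2·23 + (-367) = -281
Policy C (G := 96):
  G = 96
  J = 23
  Z = 107 − 5·23 = -8
  T = 87 − 6·96 − 23 + 5·(-8) = -552
  N = 155 − 5·23 + 2·(-8) + (-552) = -528
Comparing — Policy A: N=-2548, Policy B: N=-281, Policy C: N=-528. Highest is -281 (Policy B).

-281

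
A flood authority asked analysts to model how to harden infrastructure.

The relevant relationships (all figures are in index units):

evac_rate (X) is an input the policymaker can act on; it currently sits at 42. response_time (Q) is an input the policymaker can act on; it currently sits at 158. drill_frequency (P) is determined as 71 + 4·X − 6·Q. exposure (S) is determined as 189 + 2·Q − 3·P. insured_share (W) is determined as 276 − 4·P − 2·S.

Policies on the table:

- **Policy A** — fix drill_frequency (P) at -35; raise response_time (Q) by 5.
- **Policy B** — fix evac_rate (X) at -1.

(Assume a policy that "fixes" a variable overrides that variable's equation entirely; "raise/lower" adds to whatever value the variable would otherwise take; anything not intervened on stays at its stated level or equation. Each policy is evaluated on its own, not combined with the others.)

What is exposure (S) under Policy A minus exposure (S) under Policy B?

Policy A (P := -35, Q + 5):
  X = 42
  Q = 158 + 5 = 163
  P = -35
  S = 189 + 2·163 − 3·(-35) = 620
Policy B (X := -1):
  X = -1
  Q = 158
  P = 71 + 4·(-1) − 6·158 = -881
  S = 189 + 2·158 − 3·(-881) = 3148
S: 620 − 3148 = -2528

-2528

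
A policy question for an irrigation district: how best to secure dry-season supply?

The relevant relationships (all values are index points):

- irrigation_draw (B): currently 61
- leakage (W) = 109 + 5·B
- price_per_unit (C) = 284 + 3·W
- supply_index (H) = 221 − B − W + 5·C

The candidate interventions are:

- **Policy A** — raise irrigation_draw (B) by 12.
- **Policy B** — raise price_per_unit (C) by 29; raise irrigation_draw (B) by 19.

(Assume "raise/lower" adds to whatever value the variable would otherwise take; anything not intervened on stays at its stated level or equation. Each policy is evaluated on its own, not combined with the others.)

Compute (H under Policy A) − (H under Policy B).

Policy A (B + 12):
  B = 61 + 12 = 73
  W = 109 + 5·73 = 474
  C = 284 + 3·474 = 1706
  H = 221 − 73 − 474 + 5·1706 = 8204
Policy B (C + 29, B + 19):
  B = 61 + 19 = 80
  W = 109 + 5·80 = 509
  C = 284 + 3·509 (+29 from intervention) = 1840
  H = 221 − 80 − 509 + 5·1840 = 8832
H: 8204 − 8832 = -628

-628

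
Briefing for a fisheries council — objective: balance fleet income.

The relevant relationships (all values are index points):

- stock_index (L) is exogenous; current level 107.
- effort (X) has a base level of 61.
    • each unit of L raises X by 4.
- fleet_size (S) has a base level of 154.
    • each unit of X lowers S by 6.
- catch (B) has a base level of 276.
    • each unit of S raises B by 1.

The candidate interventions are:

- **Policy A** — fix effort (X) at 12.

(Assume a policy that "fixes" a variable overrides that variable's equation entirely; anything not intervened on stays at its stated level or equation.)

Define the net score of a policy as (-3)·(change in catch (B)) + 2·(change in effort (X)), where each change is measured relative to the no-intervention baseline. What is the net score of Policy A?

Baseline:
  L = 107
  X = 61 + 4·107 = 489
  S = 154 − 6·489 = -2780
  B = 276 + (-2780) = -2504
Policy A (X := 12):
  L = 107
  X = 12
  S = 154 − 6·12 = 82
  B = 276 + 82 = 358
ΔB = 358 − (-2504) = 2862; ΔX = 12 − 489 = -477
Score = (-3)·2862 + 2·(-477) = -9540

-9540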